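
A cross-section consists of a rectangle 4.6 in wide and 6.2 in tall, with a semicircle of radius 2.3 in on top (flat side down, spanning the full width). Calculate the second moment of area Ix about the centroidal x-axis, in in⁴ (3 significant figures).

Ix ≈ 201 in⁴

Treat the section as a set of non-overlapping primitives; coordinates are from the bounding-box lower-left.
Rectangular body: 4.6 × 6.2, A = 28.52 in², y = 3.1 in, Ī = 91.359 in⁴.
Semicircular cap: semicircle r = 2.3, A = 8.3095 in², y = 7.1762 in, Ī = 3.0714 in⁴.
Centroid: ȳ = ΣA·y / ΣA = 4.0197 in.
Transfer each piece to the centroidal x-axis using Ī + A·d² with d = y − 4.0197:
  rectangular body: d = -0.91967 in → contributes +115.48 in⁴
  semicircular cap: d = 3.1565 in → contributes +85.862 in⁴
Total I = 201.34 in⁴.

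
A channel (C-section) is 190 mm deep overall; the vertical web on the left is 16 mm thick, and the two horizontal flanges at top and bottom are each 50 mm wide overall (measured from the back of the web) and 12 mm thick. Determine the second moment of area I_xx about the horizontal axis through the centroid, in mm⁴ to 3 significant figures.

Treat the section as a set of non-overlapping primitives; coordinates are from the bounding-box lower-left.
Web: 16 × 190, A = 3 040 mm², y = 95 mm, Ī = 9 145 333 mm⁴.
Top flange (beyond web): 34 × 12, A = 408 mm², y = 184 mm, Ī = 4 896 mm⁴.
Bottom flange (beyond web): 34 × 12, A = 408 mm², y = 6 mm, Ī = 4 896 mm⁴.
By symmetry the centroid is at mid-height, ȳ = 95 mm.
Transfer each piece to the horizontal axis through the centroid using Ī + A·d² with d = y − 95:
  web: d = 0 mm → contributes +9 145 333 mm⁴
  top flange (beyond web): d = 89 mm → contributes +3 236 664 mm⁴
  bottom flange (beyond web): d = -89 mm → contributes +3 236 664 mm⁴
Total I = 15 618 661 mm⁴.

I_xx ≈ 1.56 × 10⁷ mm⁴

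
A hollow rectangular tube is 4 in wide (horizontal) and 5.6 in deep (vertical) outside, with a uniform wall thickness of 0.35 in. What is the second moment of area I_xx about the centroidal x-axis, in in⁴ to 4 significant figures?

I_xx ≈ 26.19 in⁴

Break the section into simple shapes (no overlaps), measuring from the bottom-left corner of the bounding box.
Outer rectangle: 4 × 5.6, A = 22.4 in², y = 2.8 in, Ī = 58.5387 in⁴.
Inner void (subtracted): 3.3 × 4.9, A = 16.17 in², y = 2.8 in, Ī = 32.3535 in⁴.
By symmetry the centroid is at mid-height, ȳ = 2.8 in.
All pieces are centred on the centroidal x-axis, so I = ΣĪ (holes subtracted) = 26.1852 in⁴.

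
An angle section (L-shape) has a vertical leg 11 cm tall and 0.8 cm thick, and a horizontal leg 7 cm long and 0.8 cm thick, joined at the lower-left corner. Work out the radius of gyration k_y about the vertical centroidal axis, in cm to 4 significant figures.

k_y ≈ 2.003 cm

Break the section into simple shapes (no overlaps), measuring from the bottom-left corner of the bounding box.
Vertical leg: 0.8 × 11, A = 8.8 cm², x = 0.4 cm, Ī = 0.469333 cm⁴.
Horizontal leg (remainder): 6.2 × 0.8, A = 4.96 cm², x = 3.9 cm, Ī = 15.8885 cm⁴.
Centroid: x̄ = ΣA·x / ΣA = 1.66163 cm.
Transfer each piece to the vertical centroidal axis using Ī + A·d² with d = x − 1.66163:
  vertical leg: d = -1.26163 cm → contributes +14.4763 cm⁴
  horizontal leg (remainder): d = 2.23837 cm → contributes +40.7397 cm⁴
Total I = 55.216 cm⁴.
Radius of gyration: k = √(I/A) = √(55.216 / 13.76) = 2.0032 cm.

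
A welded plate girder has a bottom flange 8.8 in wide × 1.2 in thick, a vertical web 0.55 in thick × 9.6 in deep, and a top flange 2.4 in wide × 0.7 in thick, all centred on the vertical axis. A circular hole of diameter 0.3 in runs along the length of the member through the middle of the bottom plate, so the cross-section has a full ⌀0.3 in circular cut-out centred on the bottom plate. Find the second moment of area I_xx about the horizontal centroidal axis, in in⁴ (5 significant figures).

Break the section into simple shapes (no overlaps), measuring from the bottom-left corner of the bounding box.
Bottom plate: 8.8 × 1.2, A = 10.56 in², y = 0.6 in, Ī = 1.2672 in⁴.
Web plate: 0.55 × 9.6, A = 5.28 in², y = 6 in, Ī = 40.5504 in⁴.
Top plate: 2.4 × 0.7, A = 1.68 in², y = 11.15 in, Ī = 0.0686 in⁴.
Hole (subtracted): ⌀0.3, A = 0.07068583 in², y = 0.6 in, Ī = 0.0003976078 in⁴.
Centroid: ȳ = ΣA·y / ΣA = 3.249732 in.
Transfer each piece to the horizontal centroidal axis using Ī + A·d² with d = y − 3.249732:
  bottom plate: d = -2.649732 in → contributes +75.40978 in⁴
  web plate: d = 2.750268 in → contributes +80.48819 in⁴
  top plate: d = 7.900268 in → contributes +104.9245 in⁴
  hole: d = -2.649732 in → contributes −0.4966884 in⁴
Total I = 260.3258 in⁴.

I_xx ≈ 260.33 in⁴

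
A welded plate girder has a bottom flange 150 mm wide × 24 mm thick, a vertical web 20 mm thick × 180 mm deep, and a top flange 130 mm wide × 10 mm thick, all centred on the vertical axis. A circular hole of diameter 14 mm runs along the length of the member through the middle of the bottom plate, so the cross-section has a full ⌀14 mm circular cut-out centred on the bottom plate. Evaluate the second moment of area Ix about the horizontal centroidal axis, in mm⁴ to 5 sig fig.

Decompose the section into non-overlapping parts with the origin at the bottom-left of its bounding rectangle.
Bottom plate: 150 × 24, A = 3 600 mm², y = 12 mm, Ī = 172 800 mm⁴.
Web plate: 20 × 180, A = 3 600 mm², y = 114 mm, Ī = 9 720 000 mm⁴.
Top plate: 130 × 10, A = 1 300 mm², y = 209 mm, Ī = 10833.33 mm⁴.
Hole (subtracted): ⌀14, A = 153.938 mm², y = 12 mm, Ī = 1885.741 mm⁴.
Centroid: ȳ = ΣA·y / ΣA = 86.68193 mm.
Transfer each piece to the horizontal centroidal axis using Ī + A·d² with d = y − 86.68193:
  bottom plate: d = -74.68193 mm → contributes +20 251 405 mm⁴
  web plate: d = 27.31807 mm → contributes +12 406 597 mm⁴
  top plate: d = 122.3181 mm → contributes +19 461 057 mm⁴
  hole: d = -74.68193 mm → contributes −860458.3 mm⁴
Total I = 51 258 602 mm⁴.

Ix ≈ 5.1259 × 10⁷ mm⁴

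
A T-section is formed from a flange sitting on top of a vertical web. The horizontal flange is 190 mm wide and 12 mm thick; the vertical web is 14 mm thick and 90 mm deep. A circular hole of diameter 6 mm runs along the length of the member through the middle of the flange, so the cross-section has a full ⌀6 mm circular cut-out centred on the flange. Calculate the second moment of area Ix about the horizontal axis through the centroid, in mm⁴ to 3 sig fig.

Ix ≈ 2.98 × 10⁶ mm⁴

Break the section into simple shapes (no overlaps), measuring from the bottom-left corner of the bounding box.
Flange: 190 × 12, A = 2 280 mm², y = 96 mm, Ī = 27 360 mm⁴.
Web: 14 × 90, A = 1 260 mm², y = 45 mm, Ī = 850 500 mm⁴.
Hole (subtracted): ⌀6, A = 28.274 mm², y = 96 mm, Ī = 63.617 mm⁴.
Centroid: ȳ = ΣA·y / ΣA = 77.701 mm.
Transfer each piece to the horizontal axis through the centroid using Ī + A·d² with d = y − 77.701:
  flange: d = 18.299 mm → contributes +790 800 mm⁴
  web: d = -32.701 mm → contributes +2 197 913 mm⁴
  hole: d = 18.299 mm → contributes −9531.1 mm⁴
Total I = 2 979 182 mm⁴.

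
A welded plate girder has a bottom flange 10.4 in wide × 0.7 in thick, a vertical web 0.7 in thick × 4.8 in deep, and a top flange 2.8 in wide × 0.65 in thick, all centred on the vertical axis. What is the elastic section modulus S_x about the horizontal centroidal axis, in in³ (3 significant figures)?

S_x ≈ 13.4 in³

Treat the section as a set of non-overlapping primitives; coordinates are from the bounding-box lower-left.
Bottom plate: 10.4 × 0.7, A = 7.28 in², y = 0.35 in, Ī = 0.29727 in⁴.
Web plate: 0.7 × 4.8, A = 3.36 in², y = 3.1 in, Ī = 6.4512 in⁴.
Top plate: 2.8 × 0.65, A = 1.82 in², y = 5.825 in, Ī = 0.064079 in⁴.
Centroid: ȳ = ΣA·y / ΣA = 1.8913 in.
Transfer each piece to the horizontal centroidal axis using Ī + A·d² with d = y − 1.8913:
  bottom plate: d = -1.5413 in → contributes +17.591 in⁴
  web plate: d = 1.2087 in → contributes +11.36 in⁴
  top plate: d = 3.9337 in → contributes +28.227 in⁴
Total I = 57.178 in⁴.
Extreme fibre distance c = 4.2587 in; S = I/c = 13.426 in³.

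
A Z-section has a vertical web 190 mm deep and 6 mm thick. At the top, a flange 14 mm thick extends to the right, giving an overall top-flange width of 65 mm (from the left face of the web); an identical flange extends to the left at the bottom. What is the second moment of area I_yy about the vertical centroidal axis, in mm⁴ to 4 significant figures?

I_yy ≈ 2.228 × 10⁶ mm⁴

Break the section into simple shapes (no overlaps), measuring from the bottom-left corner of the bounding box.
Web: 6 × 190, A = 1 140 mm², x = 62 mm, Ī = 3 420 mm⁴.
Top flange (beyond web): 59 × 14, A = 826 mm², x = 94.5 mm, Ī = 239 609 mm⁴.
Bottom flange (beyond web): 59 × 14, A = 826 mm², x = 29.5 mm, Ī = 239 609 mm⁴.
Centroid: x̄ = ΣA·x / ΣA = 62 mm.
Transfer each piece to the vertical centroidal axis using Ī + A·d² with d = x − 62:
  web: d = 0 mm → contributes +3 420 mm⁴
  top flange (beyond web): d = 32.5 mm → contributes +1 112 071 mm⁴
  bottom flange (beyond web): d = -32.5 mm → contributes +1 112 071 mm⁴
Total I = 2 227 563 mm⁴.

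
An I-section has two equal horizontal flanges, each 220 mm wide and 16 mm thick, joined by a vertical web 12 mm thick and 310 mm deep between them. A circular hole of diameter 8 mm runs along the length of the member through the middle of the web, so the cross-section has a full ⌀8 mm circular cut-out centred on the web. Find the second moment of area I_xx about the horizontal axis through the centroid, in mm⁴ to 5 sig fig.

Split into non-overlapping primitives; take the origin at the lower-left of the bounding box.
Bottom flange: 220 × 16, A = 3 520 mm², y = 8 mm, Ī = 75093.33 mm⁴.
Web: 12 × 310, A = 3 720 mm², y = 171 mm, Ī = 29 791 000 mm⁴.
Top flange: 220 × 16, A = 3 520 mm², y = 334 mm, Ī = 75093.33 mm⁴.
Hole (subtracted): ⌀8, A = 50.26548 mm², y = 171 mm, Ī = 201.0619 mm⁴.
By symmetry the centroid is at mid-height, ȳ = 171 mm.
Transfer each piece to the horizontal axis through the centroid using Ī + A·d² with d = y − 171:
  bottom flange: d = -163 mm → contributes +93 597 973 mm⁴
  web: d = 0 mm → contributes +29 791 000 mm⁴
  top flange: d = 163 mm → contributes +93 597 973 mm⁴
  hole: d = 0 mm → contributes −201.0619 mm⁴
Total I = 216 986 746 mm⁴.

I_xx ≈ 2.1699 × 10⁸ mm⁴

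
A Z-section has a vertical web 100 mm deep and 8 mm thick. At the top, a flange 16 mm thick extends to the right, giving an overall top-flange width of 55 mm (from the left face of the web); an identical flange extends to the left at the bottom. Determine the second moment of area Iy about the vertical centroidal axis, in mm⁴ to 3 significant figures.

Break the section into simple shapes (no overlaps), measuring from the bottom-left corner of the bounding box.
Web: 8 × 100, A = 800 mm², x = 51 mm, Ī = 4266.7 mm⁴.
Top flange (beyond web): 47 × 16, A = 752 mm², x = 78.5 mm, Ī = 138 431 mm⁴.
Bottom flange (beyond web): 47 × 16, A = 752 mm², x = 23.5 mm, Ī = 138 431 mm⁴.
Centroid: x̄ = ΣA·x / ΣA = 51 mm.
Transfer each piece to the vertical centroidal axis using Ī + A·d² with d = x − 51:
  web: d = 0 mm → contributes +4266.7 mm⁴
  top flange (beyond web): d = 27.5 mm → contributes +707 131 mm⁴
  bottom flange (beyond web): d = -27.5 mm → contributes +707 131 mm⁴
Total I = 1 418 528 mm⁴.

Iy ≈ 1.42 × 10⁶ mm⁴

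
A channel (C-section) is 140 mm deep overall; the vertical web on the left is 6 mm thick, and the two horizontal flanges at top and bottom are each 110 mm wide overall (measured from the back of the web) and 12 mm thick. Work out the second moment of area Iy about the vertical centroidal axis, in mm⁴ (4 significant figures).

Break the section into simple shapes (no overlaps), measuring from the bottom-left corner of the bounding box.
Web: 6 × 140, A = 840 mm², x = 3 mm, Ī = 2 520 mm⁴.
Top flange (beyond web): 104 × 12, A = 1 248 mm², x = 58 mm, Ī = 1 124 864 mm⁴.
Bottom flange (beyond web): 104 × 12, A = 1 248 mm², x = 58 mm, Ī = 1 124 864 mm⁴.
Centroid: x̄ = ΣA·x / ΣA = 44.1511 mm.
Transfer each piece to the vertical centroidal axis using Ī + A·d² with d = x − 44.1511:
  web: d = -41.1511 mm → contributes +1 424 986 mm⁴
  top flange (beyond web): d = 13.8489 mm → contributes +1 364 221 mm⁴
  bottom flange (beyond web): d = 13.8489 mm → contributes +1 364 221 mm⁴
Total I = 4 153 428 mm⁴.

Iy ≈ 4.153 × 10⁶ mm⁴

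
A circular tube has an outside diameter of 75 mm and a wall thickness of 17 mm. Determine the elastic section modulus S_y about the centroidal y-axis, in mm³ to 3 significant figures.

S_y ≈ 3.77 × 10⁴ mm³

Break the section into simple shapes (no overlaps), measuring from the bottom-left corner of the bounding box.
Outer circle: ⌀75, A = 4417.9 mm², x = 37.5 mm, Ī = 1 553 156 mm⁴.
Bore (subtracted): ⌀41, A = 1320.3 mm², x = 37.5 mm, Ī = 138 709 mm⁴.
By symmetry the centroid is at mid-width, x̄ = 37.5 mm.
All pieces are centred on the centroidal y-axis, so I = ΣĪ (holes subtracted) = 1 414 446 mm⁴.
Extreme fibre distance c = 37.5 mm; S = I/c = 37 719 mm³.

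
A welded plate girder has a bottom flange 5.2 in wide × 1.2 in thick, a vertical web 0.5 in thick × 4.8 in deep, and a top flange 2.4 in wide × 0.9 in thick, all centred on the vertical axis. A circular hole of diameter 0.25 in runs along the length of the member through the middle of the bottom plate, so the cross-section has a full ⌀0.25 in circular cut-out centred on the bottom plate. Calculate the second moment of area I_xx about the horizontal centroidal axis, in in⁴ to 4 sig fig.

I_xx ≈ 64.42 in⁴

Decompose the section into non-overlapping parts with the origin at the bottom-left of its bounding rectangle.
Bottom plate: 5.2 × 1.2, A = 6.24 in², y = 0.6 in, Ī = 0.7488 in⁴.
Web plate: 0.5 × 4.8, A = 2.4 in², y = 3.6 in, Ī = 4.608 in⁴.
Top plate: 2.4 × 0.9, A = 2.16 in², y = 6.45 in, Ī = 0.1458 in⁴.
Hole (subtracted): ⌀0.25, A = 0.0490874 in², y = 0.6 in, Ī = 0.000191748 in⁴.
Centroid: ȳ = ΣA·y / ΣA = 2.44505 in.
Transfer each piece to the horizontal centroidal axis using Ī + A·d² with d = y − 2.44505:
  bottom plate: d = -1.84505 in → contributes +21.9911 in⁴
  web plate: d = 1.15495 in → contributes +7.80937 in⁴
  top plate: d = 4.00495 in → contributes +34.7913 in⁴
  hole: d = -1.84505 in → contributes −0.167296 in⁴
Total I = 64.4245 in⁴.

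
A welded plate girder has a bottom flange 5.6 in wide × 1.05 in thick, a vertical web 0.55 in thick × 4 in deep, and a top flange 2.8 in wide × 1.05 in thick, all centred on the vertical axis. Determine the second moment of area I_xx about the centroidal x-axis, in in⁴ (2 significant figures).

Treat the section as a set of non-overlapping primitives; coordinates are from the bounding-box lower-left.
Bottom plate: 5.6 × 1.05, A = 5.88 in², y = 0.525 in, Ī = 0.5402 in⁴.
Web plate: 0.55 × 4, A = 2.2 in², y = 3.05 in, Ī = 2.933 in⁴.
Top plate: 2.8 × 1.05, A = 2.94 in², y = 5.575 in, Ī = 0.2701 in⁴.
Centroid: ȳ = ΣA·y / ΣA = 2.376 in.
Transfer each piece to the centroidal x-axis using Ī + A·d² with d = y − 2.376:
  bottom plate: d = -1.851 in → contributes +20.69 in⁴
  web plate: d = 0.6736 in → contributes +3.932 in⁴
  top plate: d = 3.199 in → contributes +30.35 in⁴
Total I = 54.98 in⁴.

I_xx ≈ 55 in⁴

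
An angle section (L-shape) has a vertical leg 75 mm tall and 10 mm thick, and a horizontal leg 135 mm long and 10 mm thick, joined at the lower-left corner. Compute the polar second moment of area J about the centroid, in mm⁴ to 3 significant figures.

J ≈ 4.63 × 10⁶ mm⁴

Treat the section as a set of non-overlapping primitives; coordinates are from the bounding-box lower-left.
Vertical leg: 10 × 75, A = 750 mm², y = 37.5 mm, Ī = 351 563 mm⁴.
Horizontal leg (remainder): 125 × 10, A = 1 250 mm², y = 5 mm, Ī = 10 417 mm⁴.
Centroid: ȳ = ΣA·y / ΣA = 17.188 mm.
Transfer each piece to the centroidal x-axis using Ī + A·d² with d = y − 17.188:
  vertical leg: d = 20.313 mm → contributes +661 011 mm⁴
  horizontal leg (remainder): d = -12.188 mm → contributes +196 086 mm⁴
Total I = 857 096 mm⁴.
For the y-axis: x̄ = 47.188 mm.
Repeating about the centroidal y-axis gives I_y = 3 769 596 mm⁴.
Polar second moment: J = I_x + I_y = 4 626 693 mm⁴.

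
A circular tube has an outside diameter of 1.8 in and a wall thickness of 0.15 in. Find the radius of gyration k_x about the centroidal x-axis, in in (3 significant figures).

Decompose the section into non-overlapping parts with the origin at the bottom-left of its bounding rectangle.
Outer circle: ⌀1.8, A = 2.5447 in², y = 0.9 in, Ī = 0.5153 in⁴.
Bore (subtracted): ⌀1.5, A = 1.7671 in², y = 0.9 in, Ī = 0.2485 in⁴.
By symmetry the centroid is at mid-height, ȳ = 0.9 in.
All pieces are centred on the centroidal x-axis, so I = ΣĪ (holes subtracted) = 0.26679 in⁴.
Radius of gyration: k = √(I/A) = √(0.26679 / 0.77754) = 0.58577 in.

k_x ≈ 0.586 in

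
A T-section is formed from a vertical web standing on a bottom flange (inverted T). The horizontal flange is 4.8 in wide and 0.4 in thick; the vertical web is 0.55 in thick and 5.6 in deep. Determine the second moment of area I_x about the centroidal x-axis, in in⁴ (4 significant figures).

Split into non-overlapping primitives; take the origin at the lower-left of the bounding box.
Flange: 4.8 × 0.4, A = 1.92 in², y = 0.2 in, Ī = 0.0256 in⁴.
Web: 0.55 × 5.6, A = 3.08 in², y = 3.2 in, Ī = 8.04907 in⁴.
Centroid: ȳ = ΣA·y / ΣA = 2.048 in.
Transfer each piece to the centroidal x-axis using Ī + A·d² with d = y − 2.048:
  flange: d = -1.848 in → contributes +6.5826 in⁴
  web: d = 1.152 in → contributes +12.1365 in⁴
Total I = 18.7191 in⁴.

I_x ≈ 18.72 in⁴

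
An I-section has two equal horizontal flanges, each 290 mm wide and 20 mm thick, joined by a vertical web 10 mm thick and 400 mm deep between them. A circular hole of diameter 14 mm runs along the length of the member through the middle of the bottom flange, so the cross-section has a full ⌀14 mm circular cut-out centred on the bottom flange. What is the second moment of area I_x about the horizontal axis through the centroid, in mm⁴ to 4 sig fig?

I_x ≈ 5.584 × 10⁸ mm⁴

Break the section into simple shapes (no overlaps), measuring from the bottom-left corner of the bounding box.
Bottom flange: 290 × 20, A = 5 800 mm², y = 10 mm, Ī = 193 333 mm⁴.
Web: 10 × 400, A = 4 000 mm², y = 220 mm, Ī = 53 333 333 mm⁴.
Top flange: 290 × 20, A = 5 800 mm², y = 430 mm, Ī = 193 333 mm⁴.
Hole (subtracted): ⌀14, A = 153.938 mm², y = 10 mm, Ī = 1885.74 mm⁴.
Centroid: ȳ = ΣA·y / ΣA = 222.093 mm.
Transfer each piece to the horizontal axis through the centroid using Ī + A·d² with d = y − 222.093:
  bottom flange: d = -212.093 mm → contributes +261 097 031 mm⁴
  web: d = -2.0929 mm → contributes +53 350 854 mm⁴
  top flange: d = 207.907 mm → contributes +250 900 446 mm⁴
  hole: d = -212.093 mm → contributes −6 926 542 mm⁴
Total I = 558 421 790 mm⁴.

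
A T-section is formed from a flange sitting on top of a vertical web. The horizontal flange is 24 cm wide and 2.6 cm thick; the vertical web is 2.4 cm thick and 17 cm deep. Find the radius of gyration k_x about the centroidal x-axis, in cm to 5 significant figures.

Break the section into simple shapes (no overlaps), measuring from the bottom-left corner of the bounding box.
Flange: 24 × 2.6, A = 62.4 cm², y = 18.3 cm, Ī = 35.152 cm⁴.
Web: 2.4 × 17, A = 40.8 cm², y = 8.5 cm, Ī = 982.6 cm⁴.
Centroid: ȳ = ΣA·y / ΣA = 14.42558 cm.
Transfer each piece to the centroidal x-axis using Ī + A·d² with d = y − 14.42558:
  flange: d = 3.874419 cm → contributes +971.8459 cm⁴
  web: d = -5.925581 cm → contributes +2415.191 cm⁴
Total I = 3387.036 cm⁴.
Radius of gyration: k = √(I/A) = √(3387.036 / 103.2) = 5.728885 cm.

k_x ≈ 5.7289 cm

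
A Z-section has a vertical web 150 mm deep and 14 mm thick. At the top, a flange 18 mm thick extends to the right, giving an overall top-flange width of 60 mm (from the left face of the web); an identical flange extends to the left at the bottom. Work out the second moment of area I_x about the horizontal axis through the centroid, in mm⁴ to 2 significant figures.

I_x ≈ 1.1 × 10⁷ mm⁴

Treat the section as a set of non-overlapping primitives; coordinates are from the bounding-box lower-left.
Web: 14 × 150, A = 2 100 mm², y = 75 mm, Ī = 3 937 500 mm⁴.
Top flange (beyond web): 46 × 18, A = 828 mm², y = 141 mm, Ī = 22 356 mm⁴.
Bottom flange (beyond web): 46 × 18, A = 828 mm², y = 9 mm, Ī = 22 356 mm⁴.
Centroid: ȳ = ΣA·y / ΣA = 75 mm.
Transfer each piece to the horizontal axis through the centroid using Ī + A·d² with d = y − 75:
  web: d = 0 mm → contributes +3 937 500 mm⁴
  top flange (beyond web): d = 66 mm → contributes +3 629 124 mm⁴
  bottom flange (beyond web): d = -66 mm → contributes +3 629 124 mm⁴
Total I = 11 195 748 mm⁴.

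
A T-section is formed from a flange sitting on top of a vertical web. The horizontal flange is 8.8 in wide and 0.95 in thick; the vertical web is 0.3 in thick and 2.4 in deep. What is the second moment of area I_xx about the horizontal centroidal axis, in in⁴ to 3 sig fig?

I_xx ≈ 2.83 in⁴

Decompose the section into non-overlapping parts with the origin at the bottom-left of its bounding rectangle.
Flange: 8.8 × 0.95, A = 8.36 in², y = 2.875 in, Ī = 0.62874 in⁴.
Web: 0.3 × 2.4, A = 0.72 in², y = 1.2 in, Ī = 0.3456 in⁴.
Centroid: ȳ = ΣA·y / ΣA = 2.7422 in.
Transfer each piece to the horizontal centroidal axis using Ī + A·d² with d = y − 2.7422:
  flange: d = 0.13282 in → contributes +0.77622 in⁴
  web: d = -1.5422 in → contributes +2.058 in⁴
Total I = 2.8342 in⁴.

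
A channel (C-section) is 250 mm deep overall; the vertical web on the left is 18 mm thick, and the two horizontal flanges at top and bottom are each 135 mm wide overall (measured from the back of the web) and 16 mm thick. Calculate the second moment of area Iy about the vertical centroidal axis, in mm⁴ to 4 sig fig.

Break the section into simple shapes (no overlaps), measuring from the bottom-left corner of the bounding box.
Web: 18 × 250, A = 4 500 mm², x = 9 mm, Ī = 121 500 mm⁴.
Top flange (beyond web): 117 × 16, A = 1 872 mm², x = 76.5 mm, Ī = 2 135 484 mm⁴.
Bottom flange (beyond web): 117 × 16, A = 1 872 mm², x = 76.5 mm, Ī = 2 135 484 mm⁴.
Centroid: x̄ = ΣA·x / ΣA = 39.655 mm.
Transfer each piece to the vertical centroidal axis using Ī + A·d² with d = x − 39.655:
  web: d = -30.655 mm → contributes +4 350 287 mm⁴
  top flange (beyond web): d = 36.845 mm → contributes +4 676 822 mm⁴
  bottom flange (beyond web): d = 36.845 mm → contributes +4 676 822 mm⁴
Total I = 13 703 931 mm⁴.

Iy ≈ 1.370 × 10⁷ mm⁴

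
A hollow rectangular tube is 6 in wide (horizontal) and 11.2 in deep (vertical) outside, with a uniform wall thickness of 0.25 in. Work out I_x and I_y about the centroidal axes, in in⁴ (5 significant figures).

I_x ≈ 140.99 in⁴, I_y ≈ 53.249 in⁴

Split into non-overlapping primitives; take the origin at the lower-left of the bounding box.
Outer rectangle: 6 × 11.2, A = 67.2 in², y = 5.6 in, Ī = 702.464 in⁴.
Inner void (subtracted): 5.5 × 10.7, A = 58.85 in², y = 5.6 in, Ī = 561.478 in⁴.
By symmetry the centroid is at mid-height, ȳ = 5.6 in.
All pieces are centred on the centroidal x-axis, so I = ΣĪ (holes subtracted) = 140.986 in⁴.
Repeating about the centroidal y-axis gives I_y = 53.24896 in⁴.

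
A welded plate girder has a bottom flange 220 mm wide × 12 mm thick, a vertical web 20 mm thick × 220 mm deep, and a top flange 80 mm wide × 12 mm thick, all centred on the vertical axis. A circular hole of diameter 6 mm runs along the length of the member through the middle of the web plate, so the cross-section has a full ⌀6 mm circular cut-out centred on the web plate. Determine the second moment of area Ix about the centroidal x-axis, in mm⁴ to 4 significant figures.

Ix ≈ 6.147 × 10⁷ mm⁴

Treat the section as a set of non-overlapping primitives; coordinates are from the bounding-box lower-left.
Bottom plate: 220 × 12, A = 2 640 mm², y = 6 mm, Ī = 31 680 mm⁴.
Web plate: 20 × 220, A = 4 400 mm², y = 122 mm, Ī = 17 746 667 mm⁴.
Top plate: 80 × 12, A = 960 mm², y = 238 mm, Ī = 11 520 mm⁴.
Hole (subtracted): ⌀6, A = 28.2743 mm², y = 122 mm, Ī = 63.6173 mm⁴.
Centroid: ȳ = ΣA·y / ΣA = 97.5536 mm.
Transfer each piece to the centroidal x-axis using Ī + A·d² with d = y − 97.5536:
  bottom plate: d = -91.5536 mm → contributes +22 160 322 mm⁴
  web plate: d = 24.4464 mm → contributes +20 376 223 mm⁴
  top plate: d = 140.446 mm → contributes +18 947 704 mm⁴
  hole: d = 24.4464 mm → contributes −16961.1 mm⁴
Total I = 61 467 288 mm⁴.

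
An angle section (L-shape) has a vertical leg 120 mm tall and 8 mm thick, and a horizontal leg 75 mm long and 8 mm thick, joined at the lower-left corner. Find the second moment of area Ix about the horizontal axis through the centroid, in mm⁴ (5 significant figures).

Ix ≈ 2.2335 × 10⁶ mm⁴

Treat the section as a set of non-overlapping primitives; coordinates are from the bounding-box lower-left.
Vertical leg: 8 × 120, A = 960 mm², y = 60 mm, Ī = 1 152 000 mm⁴.
Horizontal leg (remainder): 67 × 8, A = 536 mm², y = 4 mm, Ī = 2858.667 mm⁴.
Centroid: ȳ = ΣA·y / ΣA = 39.93583 mm.
Transfer each piece to the horizontal axis through the centroid using Ī + A·d² with d = y − 39.93583:
  vertical leg: d = 20.06417 mm → contributes +1 538 468 mm⁴
  horizontal leg (remainder): d = -35.93583 mm → contributes +695040.4 mm⁴
Total I = 2 233 509 mm⁴.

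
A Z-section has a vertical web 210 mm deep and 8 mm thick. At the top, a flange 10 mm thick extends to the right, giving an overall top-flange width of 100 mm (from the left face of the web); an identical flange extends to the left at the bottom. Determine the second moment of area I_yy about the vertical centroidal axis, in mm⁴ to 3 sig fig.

I_yy ≈ 5.91 × 10⁶ mm⁴

Split into non-overlapping primitives; take the origin at the lower-left of the bounding box.
Web: 8 × 210, A = 1 680 mm², x = 96 mm, Ī = 8 960 mm⁴.
Top flange (beyond web): 92 × 10, A = 920 mm², x = 146 mm, Ī = 648 907 mm⁴.
Bottom flange (beyond web): 92 × 10, A = 920 mm², x = 46 mm, Ī = 648 907 mm⁴.
Centroid: x̄ = ΣA·x / ΣA = 96 mm.
Transfer each piece to the vertical centroidal axis using Ī + A·d² with d = x − 96:
  web: d = 0 mm → contributes +8 960 mm⁴
  top flange (beyond web): d = 50 mm → contributes +2 948 907 mm⁴
  bottom flange (beyond web): d = -50 mm → contributes +2 948 907 mm⁴
Total I = 5 906 773 mm⁴.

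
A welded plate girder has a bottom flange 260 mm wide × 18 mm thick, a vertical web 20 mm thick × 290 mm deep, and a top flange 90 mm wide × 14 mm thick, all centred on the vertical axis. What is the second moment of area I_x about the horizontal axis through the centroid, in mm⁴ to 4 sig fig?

Decompose the section into non-overlapping parts with the origin at the bottom-left of its bounding rectangle.
Bottom plate: 260 × 18, A = 4 680 mm², y = 9 mm, Ī = 126 360 mm⁴.
Web plate: 20 × 290, A = 5 800 mm², y = 163 mm, Ī = 40 648 333 mm⁴.
Top plate: 90 × 14, A = 1 260 mm², y = 315 mm, Ī = 20 580 mm⁴.
Centroid: ȳ = ΣA·y / ΣA = 117.923 mm.
Transfer each piece to the horizontal axis through the centroid using Ī + A·d² with d = y − 117.923:
  bottom plate: d = -108.923 mm → contributes +55 651 255 mm⁴
  web plate: d = 45.0767 mm → contributes +52 433 384 mm⁴
  top plate: d = 197.077 mm → contributes +48 957 985 mm⁴
Total I = 157 042 624 mm⁴.

I_x ≈ 1.570 × 10⁸ mm⁴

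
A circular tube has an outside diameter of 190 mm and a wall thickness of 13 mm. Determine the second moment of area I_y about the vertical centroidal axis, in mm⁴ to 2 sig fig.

I_y ≈ 2.8 × 10⁷ mm⁴

Break the section into simple shapes (no overlaps), measuring from the bottom-left corner of the bounding box.
Outer circle: ⌀190, A = 28 353 mm², x = 95 mm, Ī = 63 971 171 mm⁴.
Bore (subtracted): ⌀164, A = 21 124 mm², x = 95 mm, Ī = 35 509 560 mm⁴.
By symmetry the centroid is at mid-width, x̄ = 95 mm.
All pieces are centred on the vertical centroidal axis, so I = ΣĪ (holes subtracted) = 28 461 611 mm⁴.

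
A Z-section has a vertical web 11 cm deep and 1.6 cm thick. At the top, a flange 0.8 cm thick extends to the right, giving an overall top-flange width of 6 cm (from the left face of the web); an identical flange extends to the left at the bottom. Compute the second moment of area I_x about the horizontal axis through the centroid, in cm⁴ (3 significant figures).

I_x ≈ 361 cm⁴

Treat the section as a set of non-overlapping primitives; coordinates are from the bounding-box lower-left.
Web: 1.6 × 11, A = 17.6 cm², y = 5.5 cm, Ī = 177.47 cm⁴.
Top flange (beyond web): 4.4 × 0.8, A = 3.52 cm², y = 10.6 cm, Ī = 0.18773 cm⁴.
Bottom flange (beyond web): 4.4 × 0.8, A = 3.52 cm², y = 0.4 cm, Ī = 0.18773 cm⁴.
Centroid: ȳ = ΣA·y / ΣA = 5.5 cm.
Transfer each piece to the horizontal axis through the centroid using Ī + A·d² with d = y − 5.5:
  web: d = 0 cm → contributes +177.47 cm⁴
  top flange (beyond web): d = 5.1 cm → contributes +91.743 cm⁴
  bottom flange (beyond web): d = -5.1 cm → contributes +91.743 cm⁴
Total I = 360.95 cm⁴.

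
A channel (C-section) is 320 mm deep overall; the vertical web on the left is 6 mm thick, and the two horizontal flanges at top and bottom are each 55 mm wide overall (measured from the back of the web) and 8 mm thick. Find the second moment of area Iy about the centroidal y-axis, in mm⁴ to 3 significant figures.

Split into non-overlapping primitives; take the origin at the lower-left of the bounding box.
Web: 6 × 320, A = 1 920 mm², x = 3 mm, Ī = 5 760 mm⁴.
Top flange (beyond web): 49 × 8, A = 392 mm², x = 30.5 mm, Ī = 78 433 mm⁴.
Bottom flange (beyond web): 49 × 8, A = 392 mm², x = 30.5 mm, Ī = 78 433 mm⁴.
Centroid: x̄ = ΣA·x / ΣA = 10.973 mm.
Transfer each piece to the centroidal y-axis using Ī + A·d² with d = x − 10.973:
  web: d = -7.9734 mm → contributes +127 823 mm⁴
  top flange (beyond web): d = 19.527 mm → contributes +227 898 mm⁴
  bottom flange (beyond web): d = 19.527 mm → contributes +227 898 mm⁴
Total I = 583 619 mm⁴.

Iy ≈ 5.84 × 10⁵ mm⁴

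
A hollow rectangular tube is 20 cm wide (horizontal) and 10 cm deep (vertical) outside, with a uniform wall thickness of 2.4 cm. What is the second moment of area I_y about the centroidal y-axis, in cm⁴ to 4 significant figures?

Treat the section as a set of non-overlapping primitives; coordinates are from the bounding-box lower-left.
Outer rectangle: 20 × 10, A = 200 cm², x = 10 cm, Ī = 6666.67 cm⁴.
Inner void (subtracted): 15.2 × 5.2, A = 79.04 cm², x = 10 cm, Ī = 1521.78 cm⁴.
By symmetry the centroid is at mid-width, x̄ = 10 cm.
All pieces are centred on the centroidal y-axis, so I = ΣĪ (holes subtracted) = 5144.88 cm⁴.

I_y ≈ 5145 cm⁴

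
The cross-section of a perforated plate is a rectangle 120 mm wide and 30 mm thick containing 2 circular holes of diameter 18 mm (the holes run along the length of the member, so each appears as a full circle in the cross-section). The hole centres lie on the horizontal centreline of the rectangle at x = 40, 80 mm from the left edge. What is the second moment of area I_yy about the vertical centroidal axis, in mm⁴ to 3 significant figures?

Break the section into simple shapes (no overlaps), measuring from the bottom-left corner of the bounding box.
Plate: 120 × 30, A = 3 600 mm², x = 60 mm, Ī = 4 320 000 mm⁴.
Hole 1 (subtracted): ⌀18, A = 254.47 mm², x = 40 mm, Ī = 5 153 mm⁴.
Hole 2 (subtracted): ⌀18, A = 254.47 mm², x = 80 mm, Ī = 5 153 mm⁴.
By symmetry the centroid is at mid-width, x̄ = 60 mm.
Transfer each piece to the vertical centroidal axis using Ī + A·d² with d = x − 60:
  plate: d = 0 mm → contributes +4 320 000 mm⁴
  hole 1: d = -20 mm → contributes −106 941 mm⁴
  hole 2: d = 20 mm → contributes −106 941 mm⁴
Total I = 4 106 119 mm⁴.

I_yy ≈ 4.11 × 10⁶ mm⁴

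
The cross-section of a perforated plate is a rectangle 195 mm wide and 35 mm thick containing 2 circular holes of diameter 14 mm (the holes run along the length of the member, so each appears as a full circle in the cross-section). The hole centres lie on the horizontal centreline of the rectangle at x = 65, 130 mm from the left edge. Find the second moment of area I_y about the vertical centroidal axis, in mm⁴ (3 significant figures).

Treat the section as a set of non-overlapping primitives; coordinates are from the bounding-box lower-left.
Plate: 195 × 35, A = 6 825 mm², x = 97.5 mm, Ī = 21 626 719 mm⁴.
Hole 1 (subtracted): ⌀14, A = 153.94 mm², x = 65 mm, Ī = 1885.7 mm⁴.
Hole 2 (subtracted): ⌀14, A = 153.94 mm², x = 130 mm, Ī = 1885.7 mm⁴.
By symmetry the centroid is at mid-width, x̄ = 97.5 mm.
Transfer each piece to the vertical centroidal axis using Ī + A·d² with d = x − 97.5:
  plate: d = 0 mm → contributes +21 626 719 mm⁴
  hole 1: d = -32.5 mm → contributes −164 483 mm⁴
  hole 2: d = 32.5 mm → contributes −164 483 mm⁴
Total I = 21 297 753 mm⁴.

I_y ≈ 2.13 × 10⁷ mm⁴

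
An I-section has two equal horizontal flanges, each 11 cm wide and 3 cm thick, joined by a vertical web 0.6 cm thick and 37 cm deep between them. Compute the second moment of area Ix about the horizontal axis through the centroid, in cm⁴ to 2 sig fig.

Ix ≈ 2.9 × 10⁴ cm⁴

Treat the section as a set of non-overlapping primitives; coordinates are from the bounding-box lower-left.
Bottom flange: 11 × 3, A = 33 cm², y = 1.5 cm, Ī = 24.75 cm⁴.
Web: 0.6 × 37, A = 22.2 cm², y = 21.5 cm, Ī = 2 533 cm⁴.
Top flange: 11 × 3, A = 33 cm², y = 41.5 cm, Ī = 24.75 cm⁴.
By symmetry the centroid is at mid-height, ȳ = 21.5 cm.
Transfer each piece to the horizontal axis through the centroid using Ī + A·d² with d = y − 21.5:
  bottom flange: d = -20 cm → contributes +13 225 cm⁴
  web: d = 0 cm → contributes +2 533 cm⁴
  top flange: d = 20 cm → contributes +13 225 cm⁴
Total I = 28 982 cm⁴.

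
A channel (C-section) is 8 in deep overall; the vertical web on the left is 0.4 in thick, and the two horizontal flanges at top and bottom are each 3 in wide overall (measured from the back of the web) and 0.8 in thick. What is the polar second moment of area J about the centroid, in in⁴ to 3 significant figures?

Split into non-overlapping primitives; take the origin at the lower-left of the bounding box.
Web: 0.4 × 8, A = 3.2 in², y = 4 in, Ī = 17.067 in⁴.
Top flange (beyond web): 2.6 × 0.8, A = 2.08 in², y = 7.6 in, Ī = 0.11093 in⁴.
Bottom flange (beyond web): 2.6 × 0.8, A = 2.08 in², y = 0.4 in, Ī = 0.11093 in⁴.
By symmetry the centroid is at mid-height, ȳ = 4 in.
Transfer each piece to the centroidal x-axis using Ī + A·d² with d = y − 4:
  web: d = 0 in → contributes +17.067 in⁴
  top flange (beyond web): d = 3.6 in → contributes +27.068 in⁴
  bottom flange (beyond web): d = -3.6 in → contributes +27.068 in⁴
Total I = 71.202 in⁴.
For the y-axis: x̄ = 1.0478 in.
Repeating about the centroidal y-axis gives I_y = 6.4557 in⁴.
Polar second moment: J = I_x + I_y = 77.658 in⁴.

J ≈ 77.7 in⁴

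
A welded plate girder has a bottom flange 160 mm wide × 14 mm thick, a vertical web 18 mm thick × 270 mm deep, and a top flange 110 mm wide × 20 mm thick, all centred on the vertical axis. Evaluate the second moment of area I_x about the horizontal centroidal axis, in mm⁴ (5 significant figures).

I_x ≈ 1.2106 × 10⁸ mm⁴

Decompose the section into non-overlapping parts with the origin at the bottom-left of its bounding rectangle.
Bottom plate: 160 × 14, A = 2 240 mm², y = 7 mm, Ī = 36586.67 mm⁴.
Web plate: 18 × 270, A = 4 860 mm², y = 149 mm, Ī = 29 524 500 mm⁴.
Top plate: 110 × 20, A = 2 200 mm², y = 294 mm, Ī = 73333.33 mm⁴.
Centroid: ȳ = ΣA·y / ΣA = 149.0989 mm.
Transfer each piece to the horizontal centroidal axis using Ī + A·d² with d = y − 149.0989:
  bottom plate: d = -142.0989 mm → contributes +45 266 901 mm⁴
  web plate: d = -0.09892473 mm → contributes +29 524 548 mm⁴
  top plate: d = 144.9011 mm → contributes +46 265 241 mm⁴
Total I = 121 056 689 mm⁴.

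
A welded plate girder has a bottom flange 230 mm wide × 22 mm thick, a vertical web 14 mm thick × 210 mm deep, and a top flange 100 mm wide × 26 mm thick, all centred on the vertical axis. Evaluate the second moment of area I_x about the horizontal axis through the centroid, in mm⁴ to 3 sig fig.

I_x ≈ 1.08 × 10⁸ mm⁴

Decompose the section into non-overlapping parts with the origin at the bottom-left of its bounding rectangle.
Bottom plate: 230 × 22, A = 5 060 mm², y = 11 mm, Ī = 204 087 mm⁴.
Web plate: 14 × 210, A = 2 940 mm², y = 127 mm, Ī = 10 804 500 mm⁴.
Top plate: 100 × 26, A = 2 600 mm², y = 245 mm, Ī = 146 467 mm⁴.
Centroid: ȳ = ΣA·y / ΣA = 100.57 mm.
Transfer each piece to the horizontal axis through the centroid using Ī + A·d² with d = y − 100.57:
  bottom plate: d = -89.57 mm → contributes +40 799 207 mm⁴
  web plate: d = 26.43 mm → contributes +12 858 251 mm⁴
  top plate: d = 144.43 mm → contributes +54 382 673 mm⁴
Total I = 108 040 132 mm⁴.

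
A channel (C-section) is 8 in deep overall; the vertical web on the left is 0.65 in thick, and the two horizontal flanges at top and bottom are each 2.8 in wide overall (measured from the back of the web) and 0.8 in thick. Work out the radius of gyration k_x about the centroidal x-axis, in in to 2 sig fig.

Treat the section as a set of non-overlapping primitives; coordinates are from the bounding-box lower-left.
Web: 0.65 × 8, A = 5.2 in², y = 4 in, Ī = 27.73 in⁴.
Top flange (beyond web): 2.15 × 0.8, A = 1.72 in², y = 7.6 in, Ī = 0.09173 in⁴.
Bottom flange (beyond web): 2.15 × 0.8, A = 1.72 in², y = 0.4 in, Ī = 0.09173 in⁴.
By symmetry the centroid is at mid-height, ȳ = 4 in.
Transfer each piece to the centroidal x-axis using Ī + A·d² with d = y − 4:
  web: d = 0 in → contributes +27.73 in⁴
  top flange (beyond web): d = 3.6 in → contributes +22.38 in⁴
  bottom flange (beyond web): d = -3.6 in → contributes +22.38 in⁴
Total I = 72.5 in⁴.
Radius of gyration: k = √(I/A) = √(72.5 / 8.64) = 2.897 in.

k_x ≈ 2.9 in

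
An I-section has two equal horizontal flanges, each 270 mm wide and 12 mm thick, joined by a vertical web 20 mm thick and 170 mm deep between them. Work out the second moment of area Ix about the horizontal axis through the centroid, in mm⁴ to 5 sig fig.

Ix ≈ 6.1927 × 10⁷ mm⁴

Treat the section as a set of non-overlapping primitives; coordinates are from the bounding-box lower-left.
Bottom flange: 270 × 12, A = 3 240 mm², y = 6 mm, Ī = 38 880 mm⁴.
Web: 20 × 170, A = 3 400 mm², y = 97 mm, Ī = 8 188 333 mm⁴.
Top flange: 270 × 12, A = 3 240 mm², y = 188 mm, Ī = 38 880 mm⁴.
By symmetry the centroid is at mid-height, ȳ = 97 mm.
Transfer each piece to the horizontal axis through the centroid using Ī + A·d² with d = y − 97:
  bottom flange: d = -91 mm → contributes +26 869 320 mm⁴
  web: d = 0 mm → contributes +8 188 333 mm⁴
  top flange: d = 91 mm → contributes +26 869 320 mm⁴
Total I = 61 926 973 mm⁴.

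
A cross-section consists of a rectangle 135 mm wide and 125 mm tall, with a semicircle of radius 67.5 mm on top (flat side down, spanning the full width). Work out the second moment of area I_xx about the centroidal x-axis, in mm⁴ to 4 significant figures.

Split into non-overlapping primitives; take the origin at the lower-left of the bounding box.
Rectangular body: 135 × 125, A = 16 875 mm², y = 62.5 mm, Ī = 21 972 656 mm⁴.
Semicircular cap: semicircle r = 67.5, A = 7156.94 mm², y = 153.648 mm, Ī = 2 278 490 mm⁴.
Centroid: ȳ = ΣA·y / ΣA = 89.6447 mm.
Transfer each piece to the centroidal x-axis using Ī + A·d² with d = y − 89.6447:
  rectangular body: d = -27.1447 mm → contributes +34 406 751 mm⁴
  semicircular cap: d = 64.0032 mm → contributes +31 596 233 mm⁴
Total I = 66 002 984 mm⁴.

I_xx ≈ 6.600 × 10⁷ mm⁴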